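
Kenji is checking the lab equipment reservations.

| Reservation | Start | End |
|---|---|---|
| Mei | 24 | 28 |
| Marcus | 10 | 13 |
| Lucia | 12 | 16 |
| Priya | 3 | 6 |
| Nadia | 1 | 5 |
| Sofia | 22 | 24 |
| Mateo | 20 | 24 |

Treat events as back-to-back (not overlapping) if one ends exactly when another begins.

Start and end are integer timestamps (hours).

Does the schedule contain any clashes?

Two intervals overlap when each starts before the other ends.
Sorted by start: Nadia, Priya, Marcus, Lucia, Mateo, Sofia, Mei.
Priya starts before Nadia ends → Nadia and Priya overlap.
That's a conflict, so the schedule is not conflict-free.

Yes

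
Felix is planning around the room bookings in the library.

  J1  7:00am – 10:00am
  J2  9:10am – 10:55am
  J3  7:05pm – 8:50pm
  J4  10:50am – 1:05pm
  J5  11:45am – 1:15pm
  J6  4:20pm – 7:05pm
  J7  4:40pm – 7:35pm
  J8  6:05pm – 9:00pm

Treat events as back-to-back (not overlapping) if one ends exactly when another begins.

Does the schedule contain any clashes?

Yes

Check each pair: they overlap iff neither finishes before the other starts.
Sorted by start: J1, J2, J4, J5, J6, J7, J8, J3.
J2 starts before J1 ends → J1 and J2 overlap.
That's a conflict, so the schedule is not conflict-free.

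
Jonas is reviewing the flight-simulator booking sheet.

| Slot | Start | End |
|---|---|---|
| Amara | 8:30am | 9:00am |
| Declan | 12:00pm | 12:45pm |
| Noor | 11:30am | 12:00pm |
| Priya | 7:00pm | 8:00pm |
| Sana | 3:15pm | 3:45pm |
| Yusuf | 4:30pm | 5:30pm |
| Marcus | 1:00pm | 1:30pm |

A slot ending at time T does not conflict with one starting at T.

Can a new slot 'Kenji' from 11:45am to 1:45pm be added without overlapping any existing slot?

Amara: ends 9:00am at or before Kenji starts 11:45am → clear.
Noor: starts 11:30am before Kenji ends 1:45pm, and ends 12:00pm after Kenji starts 11:45am → overlap.
Declan: starts 12:00pm before Kenji ends 1:45pm, and ends 12:45pm after Kenji starts 11:45am → overlap.
Marcus: starts 1:00pm before Kenji ends 1:45pm, and ends 1:30pm after Kenji starts 11:45am → overlap.
Sana: starts 3:15pm at or after Kenji ends 1:45pm → clear.
Yusuf: starts 4:30pm at or after Kenji ends 1:45pm → clear.
Priya: starts 7:00pm at or after Kenji ends 1:45pm → clear.
Kenji overlaps Declan, Noor, Marcus.

No — it overlaps Declan, Marcus, Noor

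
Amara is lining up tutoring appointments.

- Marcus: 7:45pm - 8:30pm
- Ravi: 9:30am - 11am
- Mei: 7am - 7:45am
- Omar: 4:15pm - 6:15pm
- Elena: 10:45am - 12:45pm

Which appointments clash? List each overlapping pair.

Elena & Ravi

Sorted by start: Mei, Ravi, Elena, Omar, Marcus.
Ravi starts after Mei ends, so nothing later overlaps Mei either.
Elena starts before Ravi ends → Ravi and Elena overlap.
Omar starts after Ravi ends, so nothing later overlaps Ravi either.
Omar starts after Elena ends, so nothing later overlaps Elena either.
Marcus starts after Omar ends.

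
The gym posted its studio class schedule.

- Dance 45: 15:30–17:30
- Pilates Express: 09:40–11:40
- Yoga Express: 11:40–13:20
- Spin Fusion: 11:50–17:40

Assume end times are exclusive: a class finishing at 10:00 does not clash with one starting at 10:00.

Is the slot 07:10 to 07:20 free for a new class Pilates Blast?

Pilates Express: starts 09:40 at or after Pilates Blast ends 07:20 → clear.
Yoga Express: starts 11:40 at or after Pilates Blast ends 07:20 → clear.
Spin Fusion: starts 11:50 at or after Pilates Blast ends 07:20 → clear.
Dance 45: starts 15:30 at or after Pilates Blast ends 07:20 → clear.

Yes — the slot is free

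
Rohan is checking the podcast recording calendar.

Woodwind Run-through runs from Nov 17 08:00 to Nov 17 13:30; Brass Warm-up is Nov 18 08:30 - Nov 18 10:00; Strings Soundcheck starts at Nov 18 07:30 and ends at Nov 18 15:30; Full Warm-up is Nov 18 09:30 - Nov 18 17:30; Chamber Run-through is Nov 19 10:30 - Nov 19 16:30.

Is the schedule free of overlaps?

Sorted by start: Woodwind Run-through, Strings Soundcheck, Brass Warm-up, Full Warm-up, Chamber Run-through.
Strings Soundcheck starts after Woodwind Run-through ends, so nothing later overlaps Woodwind Run-through either.
Brass Warm-up starts before Strings Soundcheck ends → Strings Soundcheck and Brass Warm-up overlap.
That's a conflict, so the schedule is not conflict-free.

No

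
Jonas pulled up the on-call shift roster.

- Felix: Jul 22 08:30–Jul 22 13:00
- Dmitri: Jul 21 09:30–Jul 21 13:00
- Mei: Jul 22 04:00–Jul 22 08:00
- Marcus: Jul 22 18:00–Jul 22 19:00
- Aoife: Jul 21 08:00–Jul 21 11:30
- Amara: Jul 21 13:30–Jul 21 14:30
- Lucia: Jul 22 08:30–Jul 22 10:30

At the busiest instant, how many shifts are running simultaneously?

Sort all start/end points and keep a running count:
Jul 21 08:00 start Aoife → 1
Jul 21 09:30 start Dmitri → 2
Jul 21 11:30 end Aoife → 1
Jul 21 13:00 end Dmitri → 0
Jul 21 13:30 start Amara → 1
Jul 21 14:30 end Amara → 0
Jul 22 04:00 start Mei → 1
Jul 22 08:00 end Mei → 0
Jul 22 08:30 start Felix → 1
Jul 22 08:30 start Lucia → 2
Jul 22 10:30 end Lucia → 1
Jul 22 13:00 end Felix → 0
Jul 22 18:00 start Marcus → 1
Jul 22 19:00 end Marcus → 0
Peak is 2, at Jul 21 09:30 (Aoife, Dmitri).

2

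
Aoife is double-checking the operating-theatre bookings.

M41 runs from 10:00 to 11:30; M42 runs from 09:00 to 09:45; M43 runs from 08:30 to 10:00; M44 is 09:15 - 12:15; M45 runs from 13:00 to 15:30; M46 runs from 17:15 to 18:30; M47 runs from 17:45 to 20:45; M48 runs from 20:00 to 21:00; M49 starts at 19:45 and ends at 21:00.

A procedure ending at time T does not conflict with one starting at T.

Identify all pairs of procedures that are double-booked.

M41 & M44, M42 & M43, M42 & M44, M43 & M44, M46 & M47, M47 & M48, M47 & M49, M48 & M49

Check each pair: they overlap iff neither finishes before the other starts.
Sorted by start: M43, M42, M44, M41, M45, M46, M47, M49, M48.
M42 starts before M43 ends → M43 and M42 overlap.
M44 starts before M43 ends → M43 and M44 overlap.
M41 starts exactly when M43 ends (back-to-back, no overlap), so M43 has no further overlaps.
M44 starts before M42 ends → M42 and M44 overlap.
M41 starts after M42 ends, so M42 has no further overlaps.
M41 starts before M44 ends → M44 and M41 overlap.
M45 starts after M44 ends, so M44 has no further overlaps.
M45 starts after M41 ends, so M41 has no further overlaps.
M46 starts after M45 ends, so M45 has no further overlaps.
M47 starts before M46 ends → M46 and M47 overlap.
M49 starts after M46 ends, so M46 has no further overlaps.
M49 starts before M47 ends → M47 and M49 overlap.
M48 starts before M47 ends → M47 and M48 overlap.
M48 starts before M49 ends → M49 and M48 overlap.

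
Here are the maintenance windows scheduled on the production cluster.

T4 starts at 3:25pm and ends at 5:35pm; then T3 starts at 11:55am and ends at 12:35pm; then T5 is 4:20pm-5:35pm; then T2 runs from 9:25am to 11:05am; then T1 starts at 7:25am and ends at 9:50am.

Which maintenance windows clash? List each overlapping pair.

Sorted by start: T1, T2, T3, T4, T5.
T2 starts before T1 ends → T1 and T2 overlap.
T3 starts after T1 ends — done with T1.
T3 starts after T2 ends — done with T2.
T4 starts after T3 ends — done with T3.
T5 starts before T4 ends → T4 and T5 overlap.

T1 & T2, T4 & T5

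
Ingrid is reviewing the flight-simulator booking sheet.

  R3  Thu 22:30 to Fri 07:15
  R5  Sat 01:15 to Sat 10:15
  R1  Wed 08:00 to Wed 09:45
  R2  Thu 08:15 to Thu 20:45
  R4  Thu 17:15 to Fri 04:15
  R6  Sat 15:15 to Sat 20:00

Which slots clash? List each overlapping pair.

Sorted by start: R1, R2, R4, R3, R5, R6.
R2 starts after R1 ends — done with R1.
R4 starts before R2 ends → R2 and R4 overlap.
R3 starts after R2 ends — done with R2.
R3 starts before R4 ends → R4 and R3 overlap.
R5 starts after R4 ends — done with R4.
R5 starts after R3 ends — done with R3.
R6 starts after R5 ends.

R2 & R4, R3 & R4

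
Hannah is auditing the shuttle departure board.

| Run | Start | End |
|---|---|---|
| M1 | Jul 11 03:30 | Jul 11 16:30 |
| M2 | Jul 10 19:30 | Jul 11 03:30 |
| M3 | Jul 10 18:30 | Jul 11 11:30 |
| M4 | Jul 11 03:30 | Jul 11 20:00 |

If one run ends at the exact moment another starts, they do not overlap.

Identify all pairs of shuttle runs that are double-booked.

Sorted by start: M3, M2, M1, M4.
M2 starts before M3 ends → M3 and M2 overlap.
M1 starts before M3 ends → M3 and M1 overlap.
M4 starts before M3 ends → M3 and M4 overlap.
M1 starts exactly when M2 ends (back-to-back, no overlap) — done with M2.
M4 starts before M1 ends → M1 and M4 overlap.

M1 & M3, M1 & M4, M2 & M3, M3 & M4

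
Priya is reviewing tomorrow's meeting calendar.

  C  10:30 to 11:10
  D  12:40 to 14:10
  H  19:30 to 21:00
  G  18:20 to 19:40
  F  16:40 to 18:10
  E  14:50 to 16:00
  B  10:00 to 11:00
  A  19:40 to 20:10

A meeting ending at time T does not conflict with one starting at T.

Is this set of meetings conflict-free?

No

Two intervals overlap when each starts before the other ends.
Sorted by start: B, C, D, E, F, G, H, A.
C starts before B ends → B and C overlap.
That's a conflict, so the schedule is not conflict-free.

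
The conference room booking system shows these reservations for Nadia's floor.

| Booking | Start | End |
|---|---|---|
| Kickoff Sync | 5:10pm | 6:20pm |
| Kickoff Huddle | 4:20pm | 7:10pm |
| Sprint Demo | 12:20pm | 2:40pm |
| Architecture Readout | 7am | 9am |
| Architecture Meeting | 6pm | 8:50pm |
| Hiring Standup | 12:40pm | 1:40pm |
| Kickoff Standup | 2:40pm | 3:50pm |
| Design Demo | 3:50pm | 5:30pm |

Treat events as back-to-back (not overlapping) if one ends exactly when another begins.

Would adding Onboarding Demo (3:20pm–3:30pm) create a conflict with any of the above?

Yes — it overlaps Kickoff Standup

Architecture Readout: ends 9am at or before Onboarding Demo starts 3:20pm → clear.
Sprint Demo: ends 2:40pm at or before Onboarding Demo starts 3:20pm → clear.
Hiring Standup: ends 1:40pm at or before Onboarding Demo starts 3:20pm → clear.
Kickoff Standup: starts 2:40pm before Onboarding Demo ends 3:30pm, and ends 3:50pm after Onboarding Demo starts 3:20pm → overlap.
Design Demo: starts 3:50pm at or after Onboarding Demo ends 3:30pm → clear.
Kickoff Huddle: starts 4:20pm at or after Onboarding Demo ends 3:30pm → clear.
Kickoff Sync: starts 5:10pm at or after Onboarding Demo ends 3:30pm → clear.
Architecture Meeting: starts 6pm at or after Onboarding Demo ends 3:30pm → clear.
Onboarding Demo overlaps Kickoff Standup.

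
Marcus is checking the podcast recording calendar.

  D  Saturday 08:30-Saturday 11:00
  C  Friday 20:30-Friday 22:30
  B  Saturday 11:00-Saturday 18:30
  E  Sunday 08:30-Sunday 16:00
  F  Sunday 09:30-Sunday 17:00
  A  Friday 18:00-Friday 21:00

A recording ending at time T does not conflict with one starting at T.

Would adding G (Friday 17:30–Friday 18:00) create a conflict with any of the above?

No — it doesn't clash with anything

A: starts Friday 18:00 at or after G ends Friday 18:00 → clear.
C: starts Friday 20:30 at or after G ends Friday 18:00 → clear.
D: starts Saturday 08:30 at or after G ends Friday 18:00 → clear.
B: starts Saturday 11:00 at or after G ends Friday 18:00 → clear.
E: starts Sunday 08:30 at or after G ends Friday 18:00 → clear.
F: starts Sunday 09:30 at or after G ends Friday 18:00 → clear.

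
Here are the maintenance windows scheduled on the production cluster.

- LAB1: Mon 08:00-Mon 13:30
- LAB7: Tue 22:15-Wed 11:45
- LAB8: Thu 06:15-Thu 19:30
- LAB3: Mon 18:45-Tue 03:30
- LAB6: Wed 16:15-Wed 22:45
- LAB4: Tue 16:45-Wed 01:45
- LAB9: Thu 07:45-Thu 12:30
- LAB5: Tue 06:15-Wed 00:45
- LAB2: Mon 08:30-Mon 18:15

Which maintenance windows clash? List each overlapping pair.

Sorted by start: LAB1, LAB2, LAB3, LAB5, LAB4, LAB7, LAB6, LAB8, LAB9.
LAB2 starts before LAB1 ends → LAB1 and LAB2 overlap.
LAB3 starts after LAB1 ends — done with LAB1.
LAB3 starts after LAB2 ends — done with LAB2.
LAB5 starts after LAB3 ends — done with LAB3.
LAB4 starts before LAB5 ends → LAB5 and LAB4 overlap.
LAB7 starts before LAB5 ends → LAB5 and LAB7 overlap.
LAB6 starts after LAB5 ends — done with LAB5.
LAB7 starts before LAB4 ends → LAB4 and LAB7 overlap.
LAB6 starts after LAB4 ends — done with LAB4.
LAB6 starts after LAB7 ends — done with LAB7.
LAB8 starts after LAB6 ends — done with LAB6.
LAB9 starts before LAB8 ends → LAB8 and LAB9 overlap.

LAB1 & LAB2, LAB4 & LAB5, LAB4 & LAB7, LAB5 & LAB7, LAB8 & LAB9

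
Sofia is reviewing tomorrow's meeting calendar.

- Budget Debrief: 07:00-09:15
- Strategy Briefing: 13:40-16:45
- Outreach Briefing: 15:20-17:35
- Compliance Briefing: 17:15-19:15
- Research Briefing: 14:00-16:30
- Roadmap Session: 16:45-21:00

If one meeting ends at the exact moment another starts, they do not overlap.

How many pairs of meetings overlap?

6

Two intervals overlap when each starts before the other ends.
Sorted by start: Budget Debrief, Strategy Briefing, Research Briefing, Outreach Briefing, Roadmap Session, Compliance Briefing.
Strategy Briefing starts after Budget Debrief ends, so nothing later overlaps Budget Debrief either.
Research Briefing starts before Strategy Briefing ends → Strategy Briefing and Research Briefing overlap.
Outreach Briefing starts before Strategy Briefing ends → Strategy Briefing and Outreach Briefing overlap.
Roadmap Session starts exactly when Strategy Briefing ends (back-to-back, no overlap), so nothing later overlaps Strategy Briefing either.
Outreach Briefing starts before Research Briefing ends → Research Briefing and Outreach Briefing overlap.
Roadmap Session starts after Research Briefing ends, so nothing later overlaps Research Briefing either.
Roadmap Session starts before Outreach Briefing ends → Outreach Briefing and Roadmap Session overlap.
Compliance Briefing starts before Outreach Briefing ends → Outreach Briefing and Compliance Briefing overlap.
Compliance Briefing starts before Roadmap Session ends → Roadmap Session and Compliance Briefing overlap.
Overlapping pairs: Compliance Briefing & Outreach Briefing, Compliance Briefing & Roadmap Session, Outreach Briefing & Research Briefing, Outreach Briefing & Roadmap Session, Outreach Briefing & Strategy Briefing, Research Briefing & Strategy Briefing — 6 in total.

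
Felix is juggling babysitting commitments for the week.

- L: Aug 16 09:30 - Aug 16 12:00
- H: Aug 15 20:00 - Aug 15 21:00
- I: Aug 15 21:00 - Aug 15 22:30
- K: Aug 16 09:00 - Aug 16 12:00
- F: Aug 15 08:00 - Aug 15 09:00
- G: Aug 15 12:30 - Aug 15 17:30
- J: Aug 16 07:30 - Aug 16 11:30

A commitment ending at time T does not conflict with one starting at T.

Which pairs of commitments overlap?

Sorted by start: F, G, H, I, J, K, L.
G starts after F ends, so nothing later overlaps F either.
H starts after G ends, so nothing later overlaps G either.
I starts exactly when H ends (back-to-back, no overlap), so nothing later overlaps H either.
J starts after I ends, so nothing later overlaps I either.
K starts before J ends → J and K overlap.
L starts before J ends → J and L overlap.
L starts before K ends → K and L overlap.

J & K, J & L, K & L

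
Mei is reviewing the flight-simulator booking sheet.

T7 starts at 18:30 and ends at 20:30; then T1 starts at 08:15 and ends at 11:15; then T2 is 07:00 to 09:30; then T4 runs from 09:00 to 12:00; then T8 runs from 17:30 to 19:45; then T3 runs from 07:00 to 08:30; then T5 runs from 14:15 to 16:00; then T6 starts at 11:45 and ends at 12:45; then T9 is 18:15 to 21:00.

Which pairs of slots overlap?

T1 & T2, T1 & T3, T1 & T4, T2 & T3, T2 & T4, T4 & T6, T7 & T8, T7 & T9, T8 & T9

Check each pair: they overlap iff neither finishes before the other starts.
Sorted by start: T2, T3, T1, T4, T6, T5, T8, T9, T7.
T3 starts before T2 ends → T2 and T3 overlap.
T1 starts before T2 ends → T2 and T1 overlap.
T4 starts before T2 ends → T2 and T4 overlap.
T6 starts after T2 ends — done with T2.
T1 starts before T3 ends → T3 and T1 overlap.
T4 starts after T3 ends — done with T3.
T4 starts before T1 ends → T1 and T4 overlap.
T6 starts after T1 ends — done with T1.
T6 starts before T4 ends → T4 and T6 overlap.
T5 starts after T4 ends — done with T4.
T5 starts after T6 ends — done with T6.
T8 starts after T5 ends — done with T5.
T9 starts before T8 ends → T8 and T9 overlap.
T7 starts before T8 ends → T8 and T7 overlap.
T7 starts before T9 ends → T9 and T7 overlap.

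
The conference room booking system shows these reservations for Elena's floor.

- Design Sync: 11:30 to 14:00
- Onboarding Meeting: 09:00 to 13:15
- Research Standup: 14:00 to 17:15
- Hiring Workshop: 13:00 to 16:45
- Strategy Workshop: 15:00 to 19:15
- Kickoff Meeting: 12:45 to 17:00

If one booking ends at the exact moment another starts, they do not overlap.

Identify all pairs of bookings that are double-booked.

Sorted by start: Onboarding Meeting, Design Sync, Kickoff Meeting, Hiring Workshop, Research Standup, Strategy Workshop.
Design Sync starts before Onboarding Meeting ends → Onboarding Meeting and Design Sync overlap.
Kickoff Meeting starts before Onboarding Meeting ends → Onboarding Meeting and Kickoff Meeting overlap.
Hiring Workshop starts before Onboarding Meeting ends → Onboarding Meeting and Hiring Workshop overlap.
Research Standup starts after Onboarding Meeting ends; Onboarding Meeting is clear from here.
Kickoff Meeting starts before Design Sync ends → Design Sync and Kickoff Meeting overlap.
Hiring Workshop starts before Design Sync ends → Design Sync and Hiring Workshop overlap.
Research Standup starts exactly when Design Sync ends (back-to-back, no overlap); Design Sync is clear from here.
Hiring Workshop starts before Kickoff Meeting ends → Kickoff Meeting and Hiring Workshop overlap.
Research Standup starts before Kickoff Meeting ends → Kickoff Meeting and Research Standup overlap.
Strategy Workshop starts before Kickoff Meeting ends → Kickoff Meeting and Strategy Workshop overlap.
Research Standup starts before Hiring Workshop ends → Hiring Workshop and Research Standup overlap.
Strategy Workshop starts before Hiring Workshop ends → Hiring Workshop and Strategy Workshop overlap.
Strategy Workshop starts before Research Standup ends → Research Standup and Strategy Workshop overlap.

Design Sync & Hiring Workshop, Design Sync & Kickoff Meeting, Design Sync & Onboarding Meeting, Hiring Workshop & Kickoff Meeting, Hiring Workshop & Onboarding Meeting, Hiring Workshop & Research Standup, Hiring Workshop & Strategy Workshop, Kickoff Meeting & Onboarding Meeting, Kickoff Meeting & Research Standup, Kickoff Meeting & Strategy Workshop, Research Standup & Strategy Workshop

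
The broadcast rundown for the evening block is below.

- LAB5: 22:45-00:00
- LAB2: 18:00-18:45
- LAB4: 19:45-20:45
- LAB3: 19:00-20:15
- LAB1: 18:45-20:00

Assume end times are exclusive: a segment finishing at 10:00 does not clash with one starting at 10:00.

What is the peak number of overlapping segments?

3

Walk through starts and ends in time order (an end at T is processed before a start at T):
18:00 start LAB2 → 1
18:45 end LAB2 → 0
18:45 start LAB1 → 1
19:00 start LAB3 → 2
19:45 start LAB4 → 3
20:00 end LAB1 → 2
20:15 end LAB3 → 1
20:45 end LAB4 → 0
22:45 start LAB5 → 1
00:00 end LAB5 → 0
Peak is 3, at 19:45 (LAB1, LAB3, LAB4).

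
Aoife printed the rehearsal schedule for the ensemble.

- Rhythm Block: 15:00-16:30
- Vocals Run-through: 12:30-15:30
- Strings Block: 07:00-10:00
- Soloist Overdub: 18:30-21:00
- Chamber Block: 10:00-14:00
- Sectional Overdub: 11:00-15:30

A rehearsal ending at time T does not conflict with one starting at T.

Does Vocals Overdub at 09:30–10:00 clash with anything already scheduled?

Strings Block: starts 07:00 before Vocals Overdub ends 10:00, and ends 10:00 after Vocals Overdub starts 09:30 → overlap.
Chamber Block: starts 10:00 at or after Vocals Overdub ends 10:00 → clear.
Sectional Overdub: starts 11:00 at or after Vocals Overdub ends 10:00 → clear.
Vocals Run-through: starts 12:30 at or after Vocals Overdub ends 10:00 → clear.
Rhythm Block: starts 15:00 at or after Vocals Overdub ends 10:00 → clear.
Soloist Overdub: starts 18:30 at or after Vocals Overdub ends 10:00 → clear.
Vocals Overdub overlaps Strings Block.

Yes — it overlaps Strings Block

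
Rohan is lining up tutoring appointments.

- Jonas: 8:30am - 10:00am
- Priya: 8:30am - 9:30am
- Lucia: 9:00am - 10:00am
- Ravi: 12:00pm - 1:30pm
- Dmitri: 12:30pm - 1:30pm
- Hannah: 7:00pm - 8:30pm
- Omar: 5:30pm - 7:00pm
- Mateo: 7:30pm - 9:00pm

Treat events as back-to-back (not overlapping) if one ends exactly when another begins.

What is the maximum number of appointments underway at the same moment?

3

Walk through starts and ends in time order (an end at T is processed before a start at T):
8:30am start Jonas → 1
8:30am start Priya → 2
9:00am start Lucia → 3
9:30am end Priya → 2
10:00am end Jonas → 1
10:00am end Lucia → 0
12:00pm start Ravi → 1
12:30pm start Dmitri → 2
1:30pm end Dmitri → 1
1:30pm end Ravi → 0
5:30pm start Omar → 1
7:00pm end Omar → 0
7:00pm start Hannah → 1
7:30pm start Mateo → 2
8:30pm end Hannah → 1
9:00pm end Mateo → 0
Peak is 3, at 9:00am (Jonas, Lucia, Priya).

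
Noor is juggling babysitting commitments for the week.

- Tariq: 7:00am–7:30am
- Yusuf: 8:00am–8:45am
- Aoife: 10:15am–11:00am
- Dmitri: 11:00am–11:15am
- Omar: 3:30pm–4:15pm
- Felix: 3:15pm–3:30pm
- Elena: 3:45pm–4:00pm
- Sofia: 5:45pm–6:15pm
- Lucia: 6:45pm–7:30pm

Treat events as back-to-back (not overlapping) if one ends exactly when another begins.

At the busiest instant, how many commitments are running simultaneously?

2

Sort all start/end points and keep a running count:
7:00am start Tariq → 1
7:30am end Tariq → 0
8:00am start Yusuf → 1
8:45am end Yusuf → 0
10:15am start Aoife → 1
11:00am end Aoife → 0
11:00am start Dmitri → 1
11:15am end Dmitri → 0
3:15pm start Felix → 1
3:30pm end Felix → 0
3:30pm start Omar → 1
3:45pm start Elena → 2
4:00pm end Elena → 1
4:15pm end Omar → 0
5:45pm start Sofia → 1
6:15pm end Sofia → 0
6:45pm start Lucia → 1
7:30pm end Lucia → 0
Peak is 2, at 3:45pm (Elena, Omar).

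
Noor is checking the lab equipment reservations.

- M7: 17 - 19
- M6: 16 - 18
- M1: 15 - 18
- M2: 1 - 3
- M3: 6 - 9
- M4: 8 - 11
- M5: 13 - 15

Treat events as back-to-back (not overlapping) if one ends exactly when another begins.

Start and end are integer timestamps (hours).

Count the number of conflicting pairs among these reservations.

Sorted by start: M2, M3, M4, M5, M1, M6, M7.
M3 starts after M2 ends; M2 is clear from here.
M4 starts before M3 ends → M3 and M4 overlap.
M5 starts after M3 ends; M3 is clear from here.
M5 starts after M4 ends; M4 is clear from here.
M1 starts exactly when M5 ends (back-to-back, no overlap); M5 is clear from here.
M6 starts before M1 ends → M1 and M6 overlap.
M7 starts before M1 ends → M1 and M7 overlap.
M7 starts before M6 ends → M6 and M7 overlap.
Overlapping pairs: M1 & M6, M1 & M7, M3 & M4, M6 & M7 — 4 in total.

4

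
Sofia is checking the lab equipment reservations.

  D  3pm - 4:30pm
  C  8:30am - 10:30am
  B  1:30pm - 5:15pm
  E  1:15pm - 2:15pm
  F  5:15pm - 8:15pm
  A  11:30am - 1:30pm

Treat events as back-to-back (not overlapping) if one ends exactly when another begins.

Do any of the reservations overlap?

Check each pair: they overlap iff neither finishes before the other starts.
Sorted by start: C, A, E, B, D, F.
A starts after C ends — done with C.
E starts before A ends → A and E overlap.
That's a conflict, so the schedule is not conflict-free.

Yes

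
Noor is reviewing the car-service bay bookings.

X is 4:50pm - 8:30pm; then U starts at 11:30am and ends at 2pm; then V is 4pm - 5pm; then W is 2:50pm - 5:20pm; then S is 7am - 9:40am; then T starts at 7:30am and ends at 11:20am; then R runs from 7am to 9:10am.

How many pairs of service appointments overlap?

Sorted by start: R, S, T, U, W, V, X.
S starts before R ends → R and S overlap.
T starts before R ends → R and T overlap.
U starts after R ends, so R has no further overlaps.
T starts before S ends → S and T overlap.
U starts after S ends, so S has no further overlaps.
U starts after T ends, so T has no further overlaps.
W starts after U ends, so U has no further overlaps.
V starts before W ends → W and V overlap.
X starts before W ends → W and X overlap.
X starts before V ends → V and X overlap.
Overlapping pairs: R & S, R & T, S & T, V & W, V & X, W & X — 6 in total.

6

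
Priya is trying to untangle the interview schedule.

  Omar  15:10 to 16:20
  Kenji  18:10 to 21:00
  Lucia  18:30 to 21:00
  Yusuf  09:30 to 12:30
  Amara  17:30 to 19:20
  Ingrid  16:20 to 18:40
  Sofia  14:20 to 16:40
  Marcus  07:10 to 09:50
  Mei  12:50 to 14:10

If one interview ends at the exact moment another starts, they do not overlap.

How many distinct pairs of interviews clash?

9

Check each pair: they overlap iff neither finishes before the other starts.
Sorted by start: Marcus, Yusuf, Mei, Sofia, Omar, Ingrid, Amara, Kenji, Lucia.
Yusuf starts before Marcus ends → Marcus and Yusuf overlap.
Mei starts after Marcus ends; Marcus is clear from here.
Mei starts after Yusuf ends; Yusuf is clear from here.
Sofia starts after Mei ends; Mei is clear from here.
Omar starts before Sofia ends → Sofia and Omar overlap.
Ingrid starts before Sofia ends → Sofia and Ingrid overlap.
Amara starts after Sofia ends; Sofia is clear from here.
Ingrid starts exactly when Omar ends (back-to-back, no overlap); Omar is clear from here.
Amara starts before Ingrid ends → Ingrid and Amara overlap.
Kenji starts before Ingrid ends → Ingrid and Kenji overlap.
Lucia starts before Ingrid ends → Ingrid and Lucia overlap.
Kenji starts before Amara ends → Amara and Kenji overlap.
Lucia starts before Amara ends → Amara and Lucia overlap.
Lucia starts before Kenji ends → Kenji and Lucia overlap.
Overlapping pairs: Amara & Ingrid, Amara & Kenji, Amara & Lucia, Ingrid & Kenji, Ingrid & Lucia, Ingrid & Sofia, Kenji & Lucia, Marcus & Yusuf, Omar & Sofia — 9 in total.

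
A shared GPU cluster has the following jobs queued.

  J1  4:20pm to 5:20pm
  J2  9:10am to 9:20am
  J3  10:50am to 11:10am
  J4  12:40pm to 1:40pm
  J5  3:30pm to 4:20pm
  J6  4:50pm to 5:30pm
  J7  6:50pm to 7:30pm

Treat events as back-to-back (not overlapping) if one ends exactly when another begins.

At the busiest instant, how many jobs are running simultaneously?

Walk through starts and ends in time order (an end at T is processed before a start at T):
9:10am start J2 → 1
9:20am end J2 → 0
10:50am start J3 → 1
11:10am end J3 → 0
12:40pm start J4 → 1
1:40pm end J4 → 0
3:30pm start J5 → 1
4:20pm end J5 → 0
4:20pm start J1 → 1
4:50pm start J6 → 2
5:20pm end J1 → 1
5:30pm end J6 → 0
6:50pm start J7 → 1
7:30pm end J7 → 0
Peak is 2, at 4:50pm (J1, J6).

2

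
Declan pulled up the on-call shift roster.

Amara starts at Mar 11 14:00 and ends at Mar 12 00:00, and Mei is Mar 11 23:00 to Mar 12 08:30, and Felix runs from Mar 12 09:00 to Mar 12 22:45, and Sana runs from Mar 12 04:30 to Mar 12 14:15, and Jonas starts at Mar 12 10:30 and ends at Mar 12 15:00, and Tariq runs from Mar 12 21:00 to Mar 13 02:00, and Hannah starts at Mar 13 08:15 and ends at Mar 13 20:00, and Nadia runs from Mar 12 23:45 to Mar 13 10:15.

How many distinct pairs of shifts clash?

8

Check each pair: they overlap iff neither finishes before the other starts.
Sorted by start: Amara, Mei, Sana, Felix, Jonas, Tariq, Nadia, Hannah.
Mei starts before Amara ends → Amara and Mei overlap.
Sana starts after Amara ends, so nothing later overlaps Amara either.
Sana starts before Mei ends → Mei and Sana overlap.
Felix starts after Mei ends, so nothing later overlaps Mei either.
Felix starts before Sana ends → Sana and Felix overlap.
Jonas starts before Sana ends → Sana and Jonas overlap.
Tariq starts after Sana ends, so nothing later overlaps Sana either.
Jonas starts before Felix ends → Felix and Jonas overlap.
Tariq starts before Felix ends → Felix and Tariq overlap.
Nadia starts after Felix ends, so nothing later overlaps Felix either.
Tariq starts after Jonas ends, so nothing later overlaps Jonas either.
Nadia starts before Tariq ends → Tariq and Nadia overlap.
Hannah starts after Tariq ends.
Hannah starts before Nadia ends → Nadia and Hannah overlap.
Overlapping pairs: Amara & Mei, Felix & Jonas, Felix & Sana, Felix & Tariq, Hannah & Nadia, Jonas & Sana, Mei & Sana, Nadia & Tariq — 8 in total.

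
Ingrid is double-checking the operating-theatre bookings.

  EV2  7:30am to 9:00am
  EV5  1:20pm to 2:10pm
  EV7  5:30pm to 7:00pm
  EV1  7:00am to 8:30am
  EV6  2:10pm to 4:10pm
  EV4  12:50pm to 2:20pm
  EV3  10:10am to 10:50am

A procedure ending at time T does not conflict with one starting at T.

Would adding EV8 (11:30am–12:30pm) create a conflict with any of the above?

No — it doesn't clash with anything

EV1: ends 8:30am at or before EV8 starts 11:30am → clear.
EV2: ends 9:00am at or before EV8 starts 11:30am → clear.
EV3: ends 10:50am at or before EV8 starts 11:30am → clear.
EV4: starts 12:50pm at or after EV8 ends 12:30pm → clear.
EV5: starts 1:20pm at or after EV8 ends 12:30pm → clear.
EV6: starts 2:10pm at or after EV8 ends 12:30pm → clear.
EV7: starts 5:30pm at or after EV8 ends 12:30pm → clear.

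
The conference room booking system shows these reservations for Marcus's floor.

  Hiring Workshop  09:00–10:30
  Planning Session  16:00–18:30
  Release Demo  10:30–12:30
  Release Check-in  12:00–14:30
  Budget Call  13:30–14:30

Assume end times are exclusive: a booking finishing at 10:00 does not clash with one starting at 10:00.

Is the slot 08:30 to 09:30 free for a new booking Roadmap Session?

No — it overlaps Hiring Workshop

Hiring Workshop: starts 09:00 before Roadmap Session ends 09:30, and ends 10:30 after Roadmap Session starts 08:30 → overlap.
Release Demo: starts 10:30 at or after Roadmap Session ends 09:30 → clear.
Release Check-in: starts 12:00 at or after Roadmap Session ends 09:30 → clear.
Budget Call: starts 13:30 at or after Roadmap Session ends 09:30 → clear.
Planning Session: starts 16:00 at or after Roadmap Session ends 09:30 → clear.
Roadmap Session overlaps Hiring Workshop.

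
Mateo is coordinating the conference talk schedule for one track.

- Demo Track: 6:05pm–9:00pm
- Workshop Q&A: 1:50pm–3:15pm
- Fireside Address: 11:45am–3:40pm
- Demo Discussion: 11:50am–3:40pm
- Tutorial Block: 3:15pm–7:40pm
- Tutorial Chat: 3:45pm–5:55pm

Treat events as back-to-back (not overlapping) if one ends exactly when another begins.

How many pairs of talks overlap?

Two intervals overlap when each starts before the other ends.
Sorted by start: Fireside Address, Demo Discussion, Workshop Q&A, Tutorial Block, Tutorial Chat, Demo Track.
Demo Discussion starts before Fireside Address ends → Fireside Address and Demo Discussion overlap.
Workshop Q&A starts before Fireside Address ends → Fireside Address and Workshop Q&A overlap.
Tutorial Block starts before Fireside Address ends → Fireside Address and Tutorial Block overlap.
Tutorial Chat starts after Fireside Address ends — done with Fireside Address.
Workshop Q&A starts before Demo Discussion ends → Demo Discussion and Workshop Q&A overlap.
Tutorial Block starts before Demo Discussion ends → Demo Discussion and Tutorial Block overlap.
Tutorial Chat starts after Demo Discussion ends — done with Demo Discussion.
Tutorial Block starts exactly when Workshop Q&A ends (back-to-back, no overlap) — done with Workshop Q&A.
Tutorial Chat starts before Tutorial Block ends → Tutorial Block and Tutorial Chat overlap.
Demo Track starts before Tutorial Block ends → Tutorial Block and Demo Track overlap.
Demo Track starts after Tutorial Chat ends.
Overlapping pairs: Demo Discussion & Fireside Address, Demo Discussion & Tutorial Block, Demo Discussion & Workshop Q&A, Demo Track & Tutorial Block, Fireside Address & Tutorial Block, Fireside Address & Workshop Q&A, Tutorial Block & Tutorial Chat — 7 in total.

7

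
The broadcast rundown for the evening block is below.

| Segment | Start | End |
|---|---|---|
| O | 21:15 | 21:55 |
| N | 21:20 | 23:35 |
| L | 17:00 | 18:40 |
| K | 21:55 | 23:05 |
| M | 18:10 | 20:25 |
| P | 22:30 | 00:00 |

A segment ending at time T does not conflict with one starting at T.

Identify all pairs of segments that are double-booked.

Sorted by start: L, M, O, N, K, P.
M starts before L ends → L and M overlap.
O starts after L ends, so nothing later overlaps L either.
O starts after M ends, so nothing later overlaps M either.
N starts before O ends → O and N overlap.
K starts exactly when O ends (back-to-back, no overlap), so nothing later overlaps O either.
K starts before N ends → N and K overlap.
P starts before N ends → N and P overlap.
P starts before K ends → K and P overlap.

K & N, K & P, L & M, N & O, N & P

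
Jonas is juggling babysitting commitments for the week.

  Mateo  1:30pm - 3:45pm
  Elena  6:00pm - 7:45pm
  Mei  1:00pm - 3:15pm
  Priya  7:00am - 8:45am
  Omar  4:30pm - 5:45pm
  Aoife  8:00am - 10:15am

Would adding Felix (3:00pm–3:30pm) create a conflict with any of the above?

Priya: ends 8:45am at or before Felix starts 3:00pm → clear.
Aoife: ends 10:15am at or before Felix starts 3:00pm → clear.
Mei: starts 1:00pm before Felix ends 3:30pm, and ends 3:15pm after Felix starts 3:00pm → overlap.
Mateo: starts 1:30pm before Felix ends 3:30pm, and ends 3:45pm after Felix starts 3:00pm → overlap.
Omar: starts 4:30pm at or after Felix ends 3:30pm → clear.
Elena: starts 6:00pm at or after Felix ends 3:30pm → clear.
Felix overlaps Mei, Mateo.

Yes — it overlaps Mateo, Mei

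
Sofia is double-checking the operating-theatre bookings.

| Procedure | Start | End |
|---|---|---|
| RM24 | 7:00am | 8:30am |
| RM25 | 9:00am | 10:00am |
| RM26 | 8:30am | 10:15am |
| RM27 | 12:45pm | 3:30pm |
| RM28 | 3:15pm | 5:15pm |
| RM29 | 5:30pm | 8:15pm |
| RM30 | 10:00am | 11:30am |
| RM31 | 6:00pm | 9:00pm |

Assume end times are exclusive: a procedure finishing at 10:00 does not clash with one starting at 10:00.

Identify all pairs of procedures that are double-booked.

RM25 & RM26, RM26 & RM30, RM27 & RM28, RM29 & RM31

Sorted by start: RM24, RM26, RM25, RM30, RM27, RM28, RM29, RM31.
RM26 starts exactly when RM24 ends (back-to-back, no overlap) — done with RM24.
RM25 starts before RM26 ends → RM26 and RM25 overlap.
RM30 starts before RM26 ends → RM26 and RM30 overlap.
RM27 starts after RM26 ends — done with RM26.
RM30 starts exactly when RM25 ends (back-to-back, no overlap) — done with RM25.
RM27 starts after RM30 ends — done with RM30.
RM28 starts before RM27 ends → RM27 and RM28 overlap.
RM29 starts after RM27 ends — done with RM27.
RM29 starts after RM28 ends — done with RM28.
RM31 starts before RM29 ends → RM29 and RM31 overlap.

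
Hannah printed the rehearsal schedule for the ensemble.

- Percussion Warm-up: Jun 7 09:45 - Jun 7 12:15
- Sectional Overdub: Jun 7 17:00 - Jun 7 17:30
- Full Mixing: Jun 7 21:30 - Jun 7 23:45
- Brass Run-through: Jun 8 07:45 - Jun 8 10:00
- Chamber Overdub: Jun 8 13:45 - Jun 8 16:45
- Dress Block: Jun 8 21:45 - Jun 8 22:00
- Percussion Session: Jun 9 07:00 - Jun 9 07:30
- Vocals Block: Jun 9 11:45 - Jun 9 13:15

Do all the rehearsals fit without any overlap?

Yes

Sorted by start: Percussion Warm-up, Sectional Overdub, Full Mixing, Brass Run-through, Chamber Overdub, Dress Block, Percussion Session, Vocals Block.
Sectional Overdub starts after Percussion Warm-up ends, so nothing later overlaps Percussion Warm-up either.
Full Mixing starts after Sectional Overdub ends, so nothing later overlaps Sectional Overdub either.
Brass Run-through starts after Full Mixing ends, so nothing later overlaps Full Mixing either.
Chamber Overdub starts after Brass Run-through ends, so nothing later overlaps Brass Run-through either.
Dress Block starts after Chamber Overdub ends, so nothing later overlaps Chamber Overdub either.
Percussion Session starts after Dress Block ends, so nothing later overlaps Dress Block either.
Vocals Block starts after Percussion Session ends.
Every pair is clear; the schedule has no overlaps.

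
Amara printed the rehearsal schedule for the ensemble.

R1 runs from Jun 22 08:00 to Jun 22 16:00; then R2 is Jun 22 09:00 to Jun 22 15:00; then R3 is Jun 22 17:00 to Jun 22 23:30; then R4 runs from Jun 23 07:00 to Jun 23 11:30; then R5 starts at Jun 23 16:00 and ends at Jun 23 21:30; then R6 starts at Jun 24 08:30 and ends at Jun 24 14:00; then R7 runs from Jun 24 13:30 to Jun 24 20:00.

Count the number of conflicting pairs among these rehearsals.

Sorted by start: R1, R2, R3, R4, R5, R6, R7.
R2 starts before R1 ends → R1 and R2 overlap.
R3 starts after R1 ends, so R1 has no further overlaps.
R3 starts after R2 ends, so R2 has no further overlaps.
R4 starts after R3 ends, so R3 has no further overlaps.
R5 starts after R4 ends, so R4 has no further overlaps.
R6 starts after R5 ends, so R5 has no further overlaps.
R7 starts before R6 ends → R6 and R7 overlap.
Overlapping pairs: R1 & R2, R6 & R7 — 2 in total.

2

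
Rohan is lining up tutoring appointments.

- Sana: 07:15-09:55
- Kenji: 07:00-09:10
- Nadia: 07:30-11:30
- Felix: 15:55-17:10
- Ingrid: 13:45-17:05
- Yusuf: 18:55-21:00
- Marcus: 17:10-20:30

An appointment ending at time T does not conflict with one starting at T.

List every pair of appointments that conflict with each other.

Sorted by start: Kenji, Sana, Nadia, Ingrid, Felix, Marcus, Yusuf.
Sana starts before Kenji ends → Kenji and Sana overlap.
Nadia starts before Kenji ends → Kenji and Nadia overlap.
Ingrid starts after Kenji ends; Kenji is clear from here.
Nadia starts before Sana ends → Sana and Nadia overlap.
Ingrid starts after Sana ends; Sana is clear from here.
Ingrid starts after Nadia ends; Nadia is clear from here.
Felix starts before Ingrid ends → Ingrid and Felix overlap.
Marcus starts after Ingrid ends; Ingrid is clear from here.
Marcus starts exactly when Felix ends (back-to-back, no overlap); Felix is clear from here.
Yusuf starts before Marcus ends → Marcus and Yusuf overlap.

Felix & Ingrid, Kenji & Nadia, Kenji & Sana, Marcus & Yusuf, Nadia & Sana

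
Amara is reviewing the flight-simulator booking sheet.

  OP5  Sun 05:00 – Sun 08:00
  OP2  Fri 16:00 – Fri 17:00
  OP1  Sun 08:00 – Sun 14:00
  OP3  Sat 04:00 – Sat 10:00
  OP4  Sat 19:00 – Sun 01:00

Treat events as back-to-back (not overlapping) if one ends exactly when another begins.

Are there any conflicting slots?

Sorted by start: OP2, OP3, OP4, OP5, OP1.
OP3 starts after OP2 ends; OP2 is clear from here.
OP4 starts after OP3 ends; OP3 is clear from here.
OP5 starts after OP4 ends; OP4 is clear from here.
OP1 starts exactly when OP5 ends (back-to-back, no overlap).
Every pair is clear; the schedule has no overlaps.

No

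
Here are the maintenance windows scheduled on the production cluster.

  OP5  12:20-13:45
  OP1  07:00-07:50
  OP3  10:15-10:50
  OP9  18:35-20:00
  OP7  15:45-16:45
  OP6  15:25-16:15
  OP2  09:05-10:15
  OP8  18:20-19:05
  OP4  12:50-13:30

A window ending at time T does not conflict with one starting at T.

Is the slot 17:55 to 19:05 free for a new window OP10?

OP1: ends 07:50 at or before OP10 starts 17:55 → clear.
OP2: ends 10:15 at or before OP10 starts 17:55 → clear.
OP3: ends 10:50 at or before OP10 starts 17:55 → clear.
OP5: ends 13:45 at or before OP10 starts 17:55 → clear.
OP4: ends 13:30 at or before OP10 starts 17:55 → clear.
OP6: ends 16:15 at or before OP10 starts 17:55 → clear.
OP7: ends 16:45 at or before OP10 starts 17:55 → clear.
OP8: starts 18:20 before OP10 ends 19:05, and ends 19:05 after OP10 starts 17:55 → overlap.
OP9: starts 18:35 before OP10 ends 19:05, and ends 20:00 after OP10 starts 17:55 → overlap.
OP10 overlaps OP8, OP9.

No — it overlaps OP8, OP9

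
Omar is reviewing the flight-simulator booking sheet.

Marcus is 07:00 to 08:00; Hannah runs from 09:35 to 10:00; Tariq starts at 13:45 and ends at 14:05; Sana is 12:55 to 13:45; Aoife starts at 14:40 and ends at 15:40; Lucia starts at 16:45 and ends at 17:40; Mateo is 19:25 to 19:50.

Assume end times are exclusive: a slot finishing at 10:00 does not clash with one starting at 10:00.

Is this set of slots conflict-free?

Yes

Sorted by start: Marcus, Hannah, Sana, Tariq, Aoife, Lucia, Mateo.
Hannah starts after Marcus ends, so nothing later overlaps Marcus either.
Sana starts after Hannah ends, so nothing later overlaps Hannah either.
Tariq starts exactly when Sana ends (back-to-back, no overlap), so nothing later overlaps Sana either.
Aoife starts after Tariq ends, so nothing later overlaps Tariq either.
Lucia starts after Aoife ends, so nothing later overlaps Aoife either.
Mateo starts after Lucia ends.
Every pair is clear; the schedule has no overlaps.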